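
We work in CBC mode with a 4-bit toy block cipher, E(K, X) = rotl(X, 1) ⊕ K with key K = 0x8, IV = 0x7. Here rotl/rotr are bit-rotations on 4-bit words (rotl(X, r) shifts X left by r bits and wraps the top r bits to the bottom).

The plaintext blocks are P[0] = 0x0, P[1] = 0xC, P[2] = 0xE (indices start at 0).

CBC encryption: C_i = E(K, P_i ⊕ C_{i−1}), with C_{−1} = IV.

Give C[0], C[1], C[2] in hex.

C[0]: P[0] ⊕ 0x7 = 0x7; E(K, 0x7) = 0x6.
C[1]: P[1] ⊕ 0x6 = 0xA; E(K, 0xA) = 0xD.
C[2]: P[2] ⊕ 0xD = 0x3; E(K, 0x3) = 0xE.

C[0] = 0x6, C[1] = 0xD, C[2] = 0xE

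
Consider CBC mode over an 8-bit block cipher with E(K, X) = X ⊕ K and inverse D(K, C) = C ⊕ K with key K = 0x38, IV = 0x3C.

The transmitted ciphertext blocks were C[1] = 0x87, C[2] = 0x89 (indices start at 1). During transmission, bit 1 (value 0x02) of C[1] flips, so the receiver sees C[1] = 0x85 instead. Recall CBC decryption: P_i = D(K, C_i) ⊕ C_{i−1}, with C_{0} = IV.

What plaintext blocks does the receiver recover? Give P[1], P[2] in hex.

Only C[1] changed, to 0x85. In CBC, a change in C_i garbles P_i and flips the same bit in P_{i+1}. Decrypting the received ciphertext:
P[1]: D(K, 0x85) = 0xBD; 0xBD ⊕ 0x3C = 0x81.
P[2]: D(K, 0x89) = 0xB1; 0xB1 ⊕ 0x85 = 0x34.
Blocks that differ from the original plaintext: P[1], P[2].

P[1] = 0x81, P[2] = 0x34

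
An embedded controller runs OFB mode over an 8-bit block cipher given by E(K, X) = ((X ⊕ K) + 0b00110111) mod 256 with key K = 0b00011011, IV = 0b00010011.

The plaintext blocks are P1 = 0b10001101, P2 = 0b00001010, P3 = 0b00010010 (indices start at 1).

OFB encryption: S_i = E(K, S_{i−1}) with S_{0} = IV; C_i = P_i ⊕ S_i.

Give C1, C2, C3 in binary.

C1: S = E(K, 0b00010011) = 0b00111111; 0b10001101 ⊕ 0b00111111 = 0b10110010.
C2: S = E(K, 0b00111111) = 0b01011011; 0b00001010 ⊕ 0b01011011 = 0b01010001.
C3: S = E(K, 0b01011011) = 0b01110111; 0b00010010 ⊕ 0b01110111 = 0b01100101.

C1 = 0b10110010, C2 = 0b01010001, C3 = 0b01100101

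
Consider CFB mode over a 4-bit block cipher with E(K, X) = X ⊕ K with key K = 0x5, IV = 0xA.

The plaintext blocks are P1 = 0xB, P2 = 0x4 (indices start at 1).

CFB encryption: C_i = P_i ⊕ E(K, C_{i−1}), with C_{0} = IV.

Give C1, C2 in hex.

C1 = 0x4, C2 = 0x5

C1: E(K, 0xA) = 0xF; 0xB ⊕ 0xF = 0x4.
C2: E(K, 0x4) = 0x1; 0x4 ⊕ 0x1 = 0x5.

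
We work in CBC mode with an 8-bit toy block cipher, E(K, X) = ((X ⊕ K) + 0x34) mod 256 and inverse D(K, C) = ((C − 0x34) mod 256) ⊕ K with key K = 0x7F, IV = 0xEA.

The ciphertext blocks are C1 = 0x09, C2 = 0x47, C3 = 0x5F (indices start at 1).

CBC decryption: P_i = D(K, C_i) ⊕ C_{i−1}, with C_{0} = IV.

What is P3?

P3 = 0x13

P3: D(K, 0x5F) = 0x54; 0x54 ⊕ 0x47 = 0x13.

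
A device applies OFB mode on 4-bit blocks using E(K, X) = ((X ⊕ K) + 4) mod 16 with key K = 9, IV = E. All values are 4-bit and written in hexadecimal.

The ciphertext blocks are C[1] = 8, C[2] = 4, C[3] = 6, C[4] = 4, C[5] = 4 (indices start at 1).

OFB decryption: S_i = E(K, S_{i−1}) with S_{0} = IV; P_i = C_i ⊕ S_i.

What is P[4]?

P[1]: S = E(K, E) = B; 8 ⊕ B = 3.
P[2]: S = E(K, B) = 6; 4 ⊕ 6 = 2.
P[3]: S = E(K, 6) = 3; 6 ⊕ 3 = 5.
P[4]: S = E(K, 3) = E; 4 ⊕ E = A.

P[4] = A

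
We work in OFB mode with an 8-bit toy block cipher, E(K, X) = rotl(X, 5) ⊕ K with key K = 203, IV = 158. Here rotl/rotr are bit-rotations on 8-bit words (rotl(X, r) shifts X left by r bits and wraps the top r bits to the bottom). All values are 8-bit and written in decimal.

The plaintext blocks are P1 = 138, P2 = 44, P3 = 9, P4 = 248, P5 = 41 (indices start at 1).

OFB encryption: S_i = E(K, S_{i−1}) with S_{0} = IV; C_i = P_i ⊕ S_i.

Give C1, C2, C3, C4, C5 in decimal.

C1: S = E(K, 158) = 24; 138 ⊕ 24 = 146.
C2: S = E(K, 24) = 200; 44 ⊕ 200 = 228.
C3: S = E(K, 200) = 210; 9 ⊕ 210 = 219.
C4: S = E(K, 210) = 145; 248 ⊕ 145 = 105.
C5: S = E(K, 145) = 249; 41 ⊕ 249 = 208.

C1 = 146, C2 = 228, C3 = 219, C4 = 105, C5 = 208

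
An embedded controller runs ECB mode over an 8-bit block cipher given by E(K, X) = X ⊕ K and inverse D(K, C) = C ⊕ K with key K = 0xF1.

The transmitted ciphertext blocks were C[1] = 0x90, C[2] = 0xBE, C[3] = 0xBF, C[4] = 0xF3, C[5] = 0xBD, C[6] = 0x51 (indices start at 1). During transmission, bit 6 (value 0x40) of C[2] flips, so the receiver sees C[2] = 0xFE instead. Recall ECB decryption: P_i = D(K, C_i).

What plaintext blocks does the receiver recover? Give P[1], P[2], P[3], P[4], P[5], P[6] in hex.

P[1] = 0x61, P[2] = 0x0F, P[3] = 0x4E, P[4] = 0x02, P[5] = 0x4C, P[6] = 0xA0

Only C[2] changed, to 0xFE. In ECB, a change in C_i affects only P_i. Decrypting the received ciphertext:
P[1]: D(K, 0x90) = 0x61.
P[2]: D(K, 0xFE) = 0x0F.
P[3]: D(K, 0xBF) = 0x4E.
P[4]: D(K, 0xF3) = 0x02.
P[5]: D(K, 0xBD) = 0x4C.
P[6]: D(K, 0x51) = 0xA0.
Blocks that differ from the original plaintext: P[2].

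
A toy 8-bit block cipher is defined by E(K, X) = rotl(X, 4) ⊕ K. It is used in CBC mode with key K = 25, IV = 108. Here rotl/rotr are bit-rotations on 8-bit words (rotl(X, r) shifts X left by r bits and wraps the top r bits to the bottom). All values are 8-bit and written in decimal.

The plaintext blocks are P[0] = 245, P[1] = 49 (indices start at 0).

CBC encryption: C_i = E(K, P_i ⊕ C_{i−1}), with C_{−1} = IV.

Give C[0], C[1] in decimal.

C[0]: P[0] ⊕ 108 = 153; E(K, 153) = 128.
C[1]: P[1] ⊕ 128 = 177; E(K, 177) = 2.

C[0] = 128, C[1] = 2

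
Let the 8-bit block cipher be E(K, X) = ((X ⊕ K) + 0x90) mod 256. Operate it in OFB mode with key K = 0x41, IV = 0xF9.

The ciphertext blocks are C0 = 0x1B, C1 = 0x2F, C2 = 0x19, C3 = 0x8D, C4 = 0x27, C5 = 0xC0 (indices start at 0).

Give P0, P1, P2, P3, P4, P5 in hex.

P0 = 0x53, P1 = 0xB6, P2 = 0x71, P3 = 0x34, P4 = 0xAF, P5 = 0x99

OFB decryption: S_i = E(K, S_{i−1}) with S_{−1} = IV; P_i = C_i ⊕ S_i.
P0: S = E(K, 0xF9) = 0x48; 0x1B ⊕ 0x48 = 0x53.
P1: S = E(K, 0x48) = 0x99; 0x2F ⊕ 0x99 = 0xB6.
P2: S = E(K, 0x99) = 0x68; 0x19 ⊕ 0x68 = 0x71.
P3: S = E(K, 0x68) = 0xB9; 0x8D ⊕ 0xB9 = 0x34.
P4: S = E(K, 0xB9) = 0x88; 0x27 ⊕ 0x88 = 0xAF.
P5: S = E(K, 0x88) = 0x59; 0xC0 ⊕ 0x59 = 0x99.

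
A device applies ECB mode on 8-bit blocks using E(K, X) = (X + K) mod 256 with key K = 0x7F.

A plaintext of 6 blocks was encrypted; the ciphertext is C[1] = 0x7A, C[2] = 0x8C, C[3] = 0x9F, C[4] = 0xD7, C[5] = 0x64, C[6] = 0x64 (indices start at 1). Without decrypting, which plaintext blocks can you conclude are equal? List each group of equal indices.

P[5] = P[6]

ECB encrypts each block independently with the same key, so equal ciphertext blocks imply equal plaintext blocks.
C[5] = C[6] = 0x64, so P[5] = P[6].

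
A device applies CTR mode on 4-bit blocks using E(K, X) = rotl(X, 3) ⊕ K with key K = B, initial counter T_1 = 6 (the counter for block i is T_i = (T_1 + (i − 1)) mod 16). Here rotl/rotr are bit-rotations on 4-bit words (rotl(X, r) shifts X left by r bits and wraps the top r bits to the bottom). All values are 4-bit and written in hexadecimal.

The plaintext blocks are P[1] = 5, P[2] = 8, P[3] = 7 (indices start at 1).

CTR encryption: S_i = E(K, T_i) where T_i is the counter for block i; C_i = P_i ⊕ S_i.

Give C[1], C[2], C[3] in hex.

C[1]: T = 6, S = E(K, T) = 8; 5 ⊕ 8 = D.
C[2]: T = 7, S = E(K, T) = 0; 8 ⊕ 0 = 8.
C[3]: T = 8, S = E(K, T) = F; 7 ⊕ F = 8.

C[1] = D, C[2] = 8, C[3] = 8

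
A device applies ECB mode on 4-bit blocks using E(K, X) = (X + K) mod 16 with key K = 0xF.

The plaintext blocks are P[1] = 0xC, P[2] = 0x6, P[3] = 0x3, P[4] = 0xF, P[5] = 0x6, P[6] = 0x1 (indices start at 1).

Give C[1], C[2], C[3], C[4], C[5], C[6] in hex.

ECB encryption: C_i = E(K, P_i).
C[1]: E(K, 0xC) = 0xB.
C[2]: E(K, 0x6) = 0x5.
C[3]: E(K, 0x3) = 0x2.
C[4]: E(K, 0xF) = 0xE.
C[5]: E(K, 0x6) = 0x5.
C[6]: E(K, 0x1) = 0x0.

C[1] = 0xB, C[2] = 0x5, C[3] = 0x2, C[4] = 0xE, C[5] = 0x5, C[6] = 0x0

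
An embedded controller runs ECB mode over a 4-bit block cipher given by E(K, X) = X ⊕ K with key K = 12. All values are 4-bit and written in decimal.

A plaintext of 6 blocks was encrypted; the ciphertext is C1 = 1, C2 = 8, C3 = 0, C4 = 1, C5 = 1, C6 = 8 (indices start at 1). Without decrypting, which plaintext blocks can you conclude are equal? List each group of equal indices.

P1 = P4 = P5; P2 = P6

ECB encrypts each block independently with the same key, so equal ciphertext blocks imply equal plaintext blocks.
C1 = C4 = C5 = 1, so P1 = P4 = P5.
C2 = C6 = 8, so P2 = P6.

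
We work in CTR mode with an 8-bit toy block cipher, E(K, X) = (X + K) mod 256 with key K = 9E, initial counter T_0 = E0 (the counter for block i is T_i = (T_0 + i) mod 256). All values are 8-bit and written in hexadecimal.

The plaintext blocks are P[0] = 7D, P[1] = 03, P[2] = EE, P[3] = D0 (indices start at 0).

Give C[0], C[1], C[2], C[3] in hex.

C[0] = 03, C[1] = 7C, C[2] = 6E, C[3] = 51

CTR encryption: S_i = E(K, T_i) where T_i is the counter for block i; C_i = P_i ⊕ S_i.
C[0]: T = E0, S = E(K, T) = 7E; 7D ⊕ 7E = 03.
C[1]: T = E1, S = E(K, T) = 7F; 03 ⊕ 7F = 7C.
C[2]: T = E2, S = E(K, T) = 80; EE ⊕ 80 = 6E.
C[3]: T = E3, S = E(K, T) = 81; D0 ⊕ 81 = 51.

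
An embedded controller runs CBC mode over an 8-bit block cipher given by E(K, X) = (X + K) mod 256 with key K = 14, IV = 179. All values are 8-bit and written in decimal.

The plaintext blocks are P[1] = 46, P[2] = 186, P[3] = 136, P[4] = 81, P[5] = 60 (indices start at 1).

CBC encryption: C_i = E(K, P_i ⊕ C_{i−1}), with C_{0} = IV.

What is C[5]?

C[1]: P[1] ⊕ 179 = 157; E(K, 157) = 171.
C[2]: P[2] ⊕ 171 = 17; E(K, 17) = 31.
C[3]: P[3] ⊕ 31 = 151; E(K, 151) = 165.
C[4]: P[4] ⊕ 165 = 244; E(K, 244) = 2.
C[5]: P[5] ⊕ 2 = 62; E(K, 62) = 76.

C[5] = 76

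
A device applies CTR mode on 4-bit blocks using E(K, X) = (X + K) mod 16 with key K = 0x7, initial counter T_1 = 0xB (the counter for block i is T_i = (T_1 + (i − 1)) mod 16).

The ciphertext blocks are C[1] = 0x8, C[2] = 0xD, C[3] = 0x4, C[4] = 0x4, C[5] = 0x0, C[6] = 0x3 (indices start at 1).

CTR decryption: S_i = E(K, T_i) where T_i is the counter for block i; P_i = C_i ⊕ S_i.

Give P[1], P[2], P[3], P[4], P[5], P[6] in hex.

P[1]: T = 0xB, S = E(K, T) = 0x2; 0x8 ⊕ 0x2 = 0xA.
P[2]: T = 0xC, S = E(K, T) = 0x3; 0xD ⊕ 0x3 = 0xE.
P[3]: T = 0xD, S = E(K, T) = 0x4; 0x4 ⊕ 0x4 = 0x0.
P[4]: T = 0xE, S = E(K, T) = 0x5; 0x4 ⊕ 0x5 = 0x1.
P[5]: T = 0xF, S = E(K, T) = 0x6; 0x0 ⊕ 0x6 = 0x6.
P[6]: T = 0x0, S = E(K, T) = 0x7; 0x3 ⊕ 0x7 = 0x4.

P[1] = 0xA, P[2] = 0xE, P[3] = 0x0, P[4] = 0x1, P[5] = 0x6, P[6] = 0x4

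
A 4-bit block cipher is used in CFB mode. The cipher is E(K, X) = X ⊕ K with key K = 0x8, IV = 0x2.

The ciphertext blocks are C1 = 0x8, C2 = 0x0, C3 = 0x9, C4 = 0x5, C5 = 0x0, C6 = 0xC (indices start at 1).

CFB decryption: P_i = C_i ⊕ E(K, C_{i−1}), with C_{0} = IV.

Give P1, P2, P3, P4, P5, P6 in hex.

P1 = 0x2, P2 = 0x0, P3 = 0x1, P4 = 0x4, P5 = 0xD, P6 = 0x4

P1: E(K, 0x2) = 0xA; 0x8 ⊕ 0xA = 0x2.
P2: E(K, 0x8) = 0x0; 0x0 ⊕ 0x0 = 0x0.
P3: E(K, 0x0) = 0x8; 0x9 ⊕ 0x8 = 0x1.
P4: E(K, 0x9) = 0x1; 0x5 ⊕ 0x1 = 0x4.
P5: E(K, 0x5) = 0xD; 0x0 ⊕ 0xD = 0xD.
P6: E(K, 0x0) = 0x8; 0xC ⊕ 0x8 = 0x4.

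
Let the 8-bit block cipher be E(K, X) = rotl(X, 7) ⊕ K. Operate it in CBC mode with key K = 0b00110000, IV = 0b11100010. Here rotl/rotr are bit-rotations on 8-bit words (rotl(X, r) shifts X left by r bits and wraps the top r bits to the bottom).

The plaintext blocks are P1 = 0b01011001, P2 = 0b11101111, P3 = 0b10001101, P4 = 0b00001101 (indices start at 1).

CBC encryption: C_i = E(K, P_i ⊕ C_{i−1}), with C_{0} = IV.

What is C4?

C4 = 0b10000001

C1: P1 ⊕ 0b11100010 = 0b10111011; E(K, 0b10111011) = 0b11101101.
C2: P2 ⊕ 0b11101101 = 0b00000010; E(K, 0b00000010) = 0b00110001.
C3: P3 ⊕ 0b00110001 = 0b10111100; E(K, 0b10111100) = 0b01101110.
C4: P4 ⊕ 0b01101110 = 0b01100011; E(K, 0b01100011) = 0b10000001.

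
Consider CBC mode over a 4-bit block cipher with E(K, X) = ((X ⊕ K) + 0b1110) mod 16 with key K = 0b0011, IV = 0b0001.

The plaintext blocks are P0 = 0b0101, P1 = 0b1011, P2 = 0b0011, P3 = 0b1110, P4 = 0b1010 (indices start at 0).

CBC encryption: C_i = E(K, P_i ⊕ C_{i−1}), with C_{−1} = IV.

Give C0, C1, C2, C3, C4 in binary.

C0: P0 ⊕ 0b0001 = 0b0100; E(K, 0b0100) = 0b0101.
C1: P1 ⊕ 0b0101 = 0b1110; E(K, 0b1110) = 0b1011.
C2: P2 ⊕ 0b1011 = 0b1000; E(K, 0b1000) = 0b1001.
C3: P3 ⊕ 0b1001 = 0b0111; E(K, 0b0111) = 0b0010.
C4: P4 ⊕ 0b0010 = 0b1000; E(K, 0b1000) = 0b1001.

C0 = 0b0101, C1 = 0b1011, C2 = 0b1001, C3 = 0b0010, C4 = 0b1001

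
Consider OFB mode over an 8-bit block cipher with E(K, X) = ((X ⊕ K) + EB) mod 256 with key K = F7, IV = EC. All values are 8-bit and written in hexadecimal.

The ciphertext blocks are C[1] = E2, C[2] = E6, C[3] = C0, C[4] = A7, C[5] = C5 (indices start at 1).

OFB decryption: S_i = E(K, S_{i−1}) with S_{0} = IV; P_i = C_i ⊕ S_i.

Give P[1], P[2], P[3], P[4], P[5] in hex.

P[1]: S = E(K, EC) = 06; E2 ⊕ 06 = E4.
P[2]: S = E(K, 06) = DC; E6 ⊕ DC = 3A.
P[3]: S = E(K, DC) = 16; C0 ⊕ 16 = D6.
P[4]: S = E(K, 16) = CC; A7 ⊕ CC = 6B.
P[5]: S = E(K, CC) = 26; C5 ⊕ 26 = E3.

P[1] = E4, P[2] = 3A, P[3] = D6, P[4] = 6B, P[5] = E3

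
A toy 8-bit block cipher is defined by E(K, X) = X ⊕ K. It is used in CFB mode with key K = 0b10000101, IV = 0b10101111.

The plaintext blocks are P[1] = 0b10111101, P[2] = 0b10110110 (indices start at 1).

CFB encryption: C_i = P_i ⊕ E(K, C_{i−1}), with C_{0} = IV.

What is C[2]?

C[2] = 0b10100100

C[1]: E(K, 0b10101111) = 0b00101010; 0b10111101 ⊕ 0b00101010 = 0b10010111.
C[2]: E(K, 0b10010111) = 0b00010010; 0b10110110 ⊕ 0b00010010 = 0b10100100.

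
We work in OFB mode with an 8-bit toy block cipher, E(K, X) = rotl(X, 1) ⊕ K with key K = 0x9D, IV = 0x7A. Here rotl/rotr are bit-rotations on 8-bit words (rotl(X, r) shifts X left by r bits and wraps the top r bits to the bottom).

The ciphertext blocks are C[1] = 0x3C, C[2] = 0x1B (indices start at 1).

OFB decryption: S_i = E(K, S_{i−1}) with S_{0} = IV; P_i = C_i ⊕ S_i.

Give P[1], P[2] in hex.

P[1]: S = E(K, 0x7A) = 0x69; 0x3C ⊕ 0x69 = 0x55.
P[2]: S = E(K, 0x69) = 0x4F; 0x1B ⊕ 0x4F = 0x54.

P[1] = 0x55, P[2] = 0x54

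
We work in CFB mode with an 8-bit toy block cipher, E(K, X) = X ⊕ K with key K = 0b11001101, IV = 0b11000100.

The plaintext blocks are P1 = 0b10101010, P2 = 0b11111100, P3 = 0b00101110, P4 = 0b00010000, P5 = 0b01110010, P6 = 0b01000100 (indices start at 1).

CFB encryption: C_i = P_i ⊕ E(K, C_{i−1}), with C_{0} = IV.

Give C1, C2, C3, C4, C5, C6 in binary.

C1: E(K, 0b11000100) = 0b00001001; 0b10101010 ⊕ 0b00001001 = 0b10100011.
C2: E(K, 0b10100011) = 0b01101110; 0b11111100 ⊕ 0b01101110 = 0b10010010.
C3: E(K, 0b10010010) = 0b01011111; 0b00101110 ⊕ 0b01011111 = 0b01110001.
C4: E(K, 0b01110001) = 0b10111100; 0b00010000 ⊕ 0b10111100 = 0b10101100.
C5: E(K, 0b10101100) = 0b01100001; 0b01110010 ⊕ 0b01100001 = 0b00010011.
C6: E(K, 0b00010011) = 0b11011110; 0b01000100 ⊕ 0b11011110 = 0b10011010.

C1 = 0b10100011, C2 = 0b10010010, C3 = 0b01110001, C4 = 0b10101100, C5 = 0b00010011, C6 = 0b10011010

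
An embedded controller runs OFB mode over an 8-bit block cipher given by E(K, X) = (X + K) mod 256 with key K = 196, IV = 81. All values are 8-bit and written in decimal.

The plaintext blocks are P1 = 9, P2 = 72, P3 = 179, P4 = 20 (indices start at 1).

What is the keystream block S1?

OFB encryption: S_i = E(K, S_{i−1}) with S_{0} = IV; C_i = P_i ⊕ S_i.
C1: S = E(K, 81) = 21; 9 ⊕ 21 = 28.
So S1 = 21.

21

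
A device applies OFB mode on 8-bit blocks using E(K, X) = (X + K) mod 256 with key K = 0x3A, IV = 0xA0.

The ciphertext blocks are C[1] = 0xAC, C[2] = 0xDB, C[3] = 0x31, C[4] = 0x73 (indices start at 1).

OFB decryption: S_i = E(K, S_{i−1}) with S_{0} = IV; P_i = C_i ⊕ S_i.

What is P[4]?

P[4] = 0xFB

P[1]: S = E(K, 0xA0) = 0xDA; 0xAC ⊕ 0xDA = 0x76.
P[2]: S = E(K, 0xDA) = 0x14; 0xDB ⊕ 0x14 = 0xCF.
P[3]: S = E(K, 0x14) = 0x4E; 0x31 ⊕ 0x4E = 0x7F.
P[4]: S = E(K, 0x4E) = 0x88; 0x73 ⊕ 0x88 = 0xFB.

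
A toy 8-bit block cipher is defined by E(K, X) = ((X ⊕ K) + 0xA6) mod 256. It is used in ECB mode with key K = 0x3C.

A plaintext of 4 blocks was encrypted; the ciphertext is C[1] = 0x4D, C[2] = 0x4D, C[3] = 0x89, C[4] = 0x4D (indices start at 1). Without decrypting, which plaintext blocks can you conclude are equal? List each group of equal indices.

ECB encrypts each block independently with the same key, so equal ciphertext blocks imply equal plaintext blocks.
C[1] = C[2] = C[4] = 0x4D, so P[1] = P[2] = P[4].

P[1] = P[2] = P[4]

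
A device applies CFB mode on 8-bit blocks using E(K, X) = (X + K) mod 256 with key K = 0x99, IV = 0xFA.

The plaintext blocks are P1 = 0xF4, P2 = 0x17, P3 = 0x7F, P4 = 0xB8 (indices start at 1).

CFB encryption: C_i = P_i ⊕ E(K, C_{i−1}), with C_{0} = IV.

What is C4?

C1: E(K, 0xFA) = 0x93; 0xF4 ⊕ 0x93 = 0x67.
C2: E(K, 0x67) = 0x00; 0x17 ⊕ 0x00 = 0x17.
C3: E(K, 0x17) = 0xB0; 0x7F ⊕ 0xB0 = 0xCF.
C4: E(K, 0xCF) = 0x68; 0xB8 ⊕ 0x68 = 0xD0.

C4 = 0xD0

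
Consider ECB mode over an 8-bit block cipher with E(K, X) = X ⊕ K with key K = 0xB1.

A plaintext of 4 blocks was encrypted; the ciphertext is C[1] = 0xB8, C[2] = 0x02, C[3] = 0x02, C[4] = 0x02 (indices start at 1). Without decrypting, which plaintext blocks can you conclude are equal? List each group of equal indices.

ECB encrypts each block independently with the same key, so equal ciphertext blocks imply equal plaintext blocks.
C[2] = C[3] = C[4] = 0x02, so P[2] = P[3] = P[4].

P[2] = P[3] = P[4]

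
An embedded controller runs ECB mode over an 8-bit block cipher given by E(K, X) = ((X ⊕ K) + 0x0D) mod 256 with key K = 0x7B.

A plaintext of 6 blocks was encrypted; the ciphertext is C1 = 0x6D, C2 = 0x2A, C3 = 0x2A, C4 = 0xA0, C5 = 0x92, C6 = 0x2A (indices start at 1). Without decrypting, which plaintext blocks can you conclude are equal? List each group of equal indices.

P2 = P3 = P6

ECB encrypts each block independently with the same key, so equal ciphertext blocks imply equal plaintext blocks.
C2 = C3 = C6 = 0x2A, so P2 = P3 = P6.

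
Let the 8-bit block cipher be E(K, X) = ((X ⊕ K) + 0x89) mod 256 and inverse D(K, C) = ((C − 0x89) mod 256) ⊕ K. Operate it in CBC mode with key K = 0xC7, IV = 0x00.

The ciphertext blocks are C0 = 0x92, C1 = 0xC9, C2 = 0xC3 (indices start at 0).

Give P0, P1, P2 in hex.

CBC decryption: P_i = D(K, C_i) ⊕ C_{i−1}, with C_{−1} = IV.
P0: D(K, 0x92) = 0xCE; 0xCE ⊕ 0x00 = 0xCE.
P1: D(K, 0xC9) = 0x87; 0x87 ⊕ 0x92 = 0x15.
P2: D(K, 0xC3) = 0xFD; 0xFD ⊕ 0xC9 = 0x34.

P0 = 0xCE, P1 = 0x15, P2 = 0x34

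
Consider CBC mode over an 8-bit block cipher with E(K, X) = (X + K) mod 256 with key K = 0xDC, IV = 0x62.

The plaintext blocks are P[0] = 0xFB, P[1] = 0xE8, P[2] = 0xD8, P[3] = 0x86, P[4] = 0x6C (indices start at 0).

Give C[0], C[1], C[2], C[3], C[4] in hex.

CBC encryption: C_i = E(K, P_i ⊕ C_{i−1}), with C_{−1} = IV.
C[0]: P[0] ⊕ 0x62 = 0x99; E(K, 0x99) = 0x75.
C[1]: P[1] ⊕ 0x75 = 0x9D; E(K, 0x9D) = 0x79.
C[2]: P[2] ⊕ 0x79 = 0xA1; E(K, 0xA1) = 0x7D.
C[3]: P[3] ⊕ 0x7D = 0xFB; E(K, 0xFB) = 0xD7.
C[4]: P[4] ⊕ 0xD7 = 0xBB; E(K, 0xBB) = 0x97.

C[0] = 0x75, C[1] = 0x79, C[2] = 0x7D, C[3] = 0xD7, C[4] = 0x97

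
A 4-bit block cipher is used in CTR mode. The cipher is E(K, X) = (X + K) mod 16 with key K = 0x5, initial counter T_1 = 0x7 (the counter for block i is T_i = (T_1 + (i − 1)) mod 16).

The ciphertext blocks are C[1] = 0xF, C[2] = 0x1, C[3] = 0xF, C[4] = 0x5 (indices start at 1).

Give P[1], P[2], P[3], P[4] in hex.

CTR decryption: S_i = E(K, T_i) where T_i is the counter for block i; P_i = C_i ⊕ S_i.
P[1]: T = 0x7, S = E(K, T) = 0xC; 0xF ⊕ 0xC = 0x3.
P[2]: T = 0x8, S = E(K, T) = 0xD; 0x1 ⊕ 0xD = 0xC.
P[3]: T = 0x9, S = E(K, T) = 0xE; 0xF ⊕ 0xE = 0x1.
P[4]: T = 0xA, S = E(K, T) = 0xF; 0x5 ⊕ 0xF = 0xA.

P[1] = 0x3, P[2] = 0xC, P[3] = 0x1, P[4] = 0xA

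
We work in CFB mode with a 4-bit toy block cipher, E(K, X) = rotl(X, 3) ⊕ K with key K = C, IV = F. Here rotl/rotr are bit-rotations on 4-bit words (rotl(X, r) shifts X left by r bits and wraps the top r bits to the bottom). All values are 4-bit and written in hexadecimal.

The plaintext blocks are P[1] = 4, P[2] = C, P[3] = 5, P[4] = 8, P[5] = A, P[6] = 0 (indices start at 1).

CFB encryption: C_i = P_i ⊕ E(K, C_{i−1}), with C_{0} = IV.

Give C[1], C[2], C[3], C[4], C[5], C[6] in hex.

C[1]: E(K, F) = 3; 4 ⊕ 3 = 7.
C[2]: E(K, 7) = 7; C ⊕ 7 = B.
C[3]: E(K, B) = 1; 5 ⊕ 1 = 4.
C[4]: E(K, 4) = E; 8 ⊕ E = 6.
C[5]: E(K, 6) = F; A ⊕ F = 5.
C[6]: E(K, 5) = 6; 0 ⊕ 6 = 6.

C[1] = 7, C[2] = B, C[3] = 4, C[4] = 6, C[5] = 5, C[6] = 6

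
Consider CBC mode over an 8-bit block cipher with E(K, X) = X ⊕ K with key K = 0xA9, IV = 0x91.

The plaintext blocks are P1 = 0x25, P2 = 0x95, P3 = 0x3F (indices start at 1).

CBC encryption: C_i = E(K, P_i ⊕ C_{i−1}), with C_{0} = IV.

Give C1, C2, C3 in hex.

C1 = 0x1D, C2 = 0x21, C3 = 0xB7

C1: P1 ⊕ 0x91 = 0xB4; E(K, 0xB4) = 0x1D.
C2: P2 ⊕ 0x1D = 0x88; E(K, 0x88) = 0x21.
C3: P3 ⊕ 0x21 = 0x1E; E(K, 0x1E) = 0xB7.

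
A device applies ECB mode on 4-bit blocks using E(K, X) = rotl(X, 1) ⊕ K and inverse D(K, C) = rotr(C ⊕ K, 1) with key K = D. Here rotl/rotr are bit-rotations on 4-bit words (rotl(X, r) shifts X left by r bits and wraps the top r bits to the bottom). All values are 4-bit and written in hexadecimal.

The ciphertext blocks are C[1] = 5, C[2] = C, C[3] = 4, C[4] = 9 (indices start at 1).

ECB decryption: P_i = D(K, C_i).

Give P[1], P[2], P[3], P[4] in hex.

P[1]: D(K, 5) = 4.
P[2]: D(K, C) = 8.
P[3]: D(K, 4) = C.
P[4]: D(K, 9) = 2.

P[1] = 4, P[2] = 8, P[3] = C, P[4] = 2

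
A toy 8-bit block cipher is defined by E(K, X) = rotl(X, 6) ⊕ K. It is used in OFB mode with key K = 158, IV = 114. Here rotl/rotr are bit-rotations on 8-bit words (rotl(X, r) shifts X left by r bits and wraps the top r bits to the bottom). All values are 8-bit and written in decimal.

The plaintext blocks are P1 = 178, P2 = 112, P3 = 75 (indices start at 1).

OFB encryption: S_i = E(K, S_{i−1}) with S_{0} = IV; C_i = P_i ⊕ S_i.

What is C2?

C2 = 110

C1: S = E(K, 114) = 2; 178 ⊕ 2 = 176.
C2: S = E(K, 2) = 30; 112 ⊕ 30 = 110.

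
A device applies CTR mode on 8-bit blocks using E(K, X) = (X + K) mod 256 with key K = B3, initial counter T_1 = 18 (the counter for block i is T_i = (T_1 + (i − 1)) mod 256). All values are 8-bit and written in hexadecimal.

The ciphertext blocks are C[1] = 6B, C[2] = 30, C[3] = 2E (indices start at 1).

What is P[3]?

P[3] = E3

CTR decryption: S_i = E(K, T_i) where T_i is the counter for block i; P_i = C_i ⊕ S_i.
P[3]: T = 1A, S = E(K, T) = CD; 2E ⊕ CD = E3.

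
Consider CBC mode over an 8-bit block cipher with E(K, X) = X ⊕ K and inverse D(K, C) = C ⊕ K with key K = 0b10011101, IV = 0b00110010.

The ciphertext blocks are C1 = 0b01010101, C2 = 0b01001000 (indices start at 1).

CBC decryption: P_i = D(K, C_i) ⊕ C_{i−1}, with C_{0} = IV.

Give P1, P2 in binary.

P1 = 0b11111010, P2 = 0b10000000

P1: D(K, 0b01010101) = 0b11001000; 0b11001000 ⊕ 0b00110010 = 0b11111010.
P2: D(K, 0b01001000) = 0b11010101; 0b11010101 ⊕ 0b01010101 = 0b10000000.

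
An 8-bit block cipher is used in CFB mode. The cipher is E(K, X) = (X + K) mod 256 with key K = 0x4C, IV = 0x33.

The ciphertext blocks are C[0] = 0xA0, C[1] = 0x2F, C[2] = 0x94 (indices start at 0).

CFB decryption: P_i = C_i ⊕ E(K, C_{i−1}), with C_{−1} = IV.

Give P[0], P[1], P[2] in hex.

P[0] = 0xDF, P[1] = 0xC3, P[2] = 0xEF

P[0]: E(K, 0x33) = 0x7F; 0xA0 ⊕ 0x7F = 0xDF.
P[1]: E(K, 0xA0) = 0xEC; 0x2F ⊕ 0xEC = 0xC3.
P[2]: E(K, 0x2F) = 0x7B; 0x94 ⊕ 0x7B = 0xEF.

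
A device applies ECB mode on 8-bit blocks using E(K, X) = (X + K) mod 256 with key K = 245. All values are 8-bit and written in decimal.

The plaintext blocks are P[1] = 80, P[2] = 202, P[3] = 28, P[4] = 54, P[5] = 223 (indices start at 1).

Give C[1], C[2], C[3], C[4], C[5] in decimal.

C[1] = 69, C[2] = 191, C[3] = 17, C[4] = 43, C[5] = 212

ECB encryption: C_i = E(K, P_i).
C[1]: E(K, 80) = 69.
C[2]: E(K, 202) = 191.
C[3]: E(K, 28) = 17.
C[4]: E(K, 54) = 43.
C[5]: E(K, 223) = 212.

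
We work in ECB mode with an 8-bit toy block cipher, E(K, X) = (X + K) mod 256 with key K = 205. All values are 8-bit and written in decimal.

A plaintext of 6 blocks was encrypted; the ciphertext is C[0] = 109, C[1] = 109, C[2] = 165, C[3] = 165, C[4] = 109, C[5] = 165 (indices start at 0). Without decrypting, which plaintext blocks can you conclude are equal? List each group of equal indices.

ECB encrypts each block independently with the same key, so equal ciphertext blocks imply equal plaintext blocks.
C[0] = C[1] = C[4] = 109, so P[0] = P[1] = P[4].
C[2] = C[3] = C[5] = 165, so P[2] = P[3] = P[5].

P[0] = P[1] = P[4]; P[2] = P[3] = P[5]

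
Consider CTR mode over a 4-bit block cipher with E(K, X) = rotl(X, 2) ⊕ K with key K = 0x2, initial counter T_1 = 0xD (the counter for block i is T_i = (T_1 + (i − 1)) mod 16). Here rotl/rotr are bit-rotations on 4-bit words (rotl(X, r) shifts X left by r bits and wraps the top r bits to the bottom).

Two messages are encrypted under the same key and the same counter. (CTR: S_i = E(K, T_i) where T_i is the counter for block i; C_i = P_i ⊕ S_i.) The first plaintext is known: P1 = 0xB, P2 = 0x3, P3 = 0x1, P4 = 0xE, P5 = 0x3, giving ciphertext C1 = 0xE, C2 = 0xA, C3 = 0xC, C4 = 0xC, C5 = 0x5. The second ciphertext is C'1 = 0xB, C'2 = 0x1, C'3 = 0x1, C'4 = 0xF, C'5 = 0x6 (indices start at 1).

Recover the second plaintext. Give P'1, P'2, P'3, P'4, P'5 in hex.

In CTR with a reused counter, both messages share the same keystream S_i, so C_i ⊕ C'_i = P_i ⊕ P'_i and thus P'_i = P_i ⊕ C_i ⊕ C'_i.
P'1: 0xB ⊕ 0xE ⊕ 0xB = 0xE.
P'2: 0x3 ⊕ 0xA ⊕ 0x1 = 0x8.
P'3: 0x1 ⊕ 0xC ⊕ 0x1 = 0xC.
P'4: 0xE ⊕ 0xC ⊕ 0xF = 0xD.
P'5: 0x3 ⊕ 0x5 ⊕ 0x6 = 0x0.

P'1 = 0xE, P'2 = 0x8, P'3 = 0xC, P'4 = 0xD, P'5 = 0x0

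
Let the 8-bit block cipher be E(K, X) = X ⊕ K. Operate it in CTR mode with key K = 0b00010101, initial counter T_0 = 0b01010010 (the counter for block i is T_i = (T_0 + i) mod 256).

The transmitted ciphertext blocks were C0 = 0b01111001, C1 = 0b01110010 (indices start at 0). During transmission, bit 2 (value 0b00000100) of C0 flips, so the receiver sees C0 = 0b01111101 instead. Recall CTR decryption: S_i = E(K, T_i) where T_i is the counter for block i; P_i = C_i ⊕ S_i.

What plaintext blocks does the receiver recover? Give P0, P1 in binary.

P0 = 0b00111010, P1 = 0b00110100

Only C0 changed, to 0b01111101. In CTR, a change in C_i flips the same bit in P_i only; the keystream is unaffected. Decrypting the received ciphertext:
P0: T = 0b01010010, S = E(K, T) = 0b01000111; 0b01111101 ⊕ 0b01000111 = 0b00111010.
P1: T = 0b01010011, S = E(K, T) = 0b01000110; 0b01110010 ⊕ 0b01000110 = 0b00110100.
Blocks that differ from the original plaintext: P0.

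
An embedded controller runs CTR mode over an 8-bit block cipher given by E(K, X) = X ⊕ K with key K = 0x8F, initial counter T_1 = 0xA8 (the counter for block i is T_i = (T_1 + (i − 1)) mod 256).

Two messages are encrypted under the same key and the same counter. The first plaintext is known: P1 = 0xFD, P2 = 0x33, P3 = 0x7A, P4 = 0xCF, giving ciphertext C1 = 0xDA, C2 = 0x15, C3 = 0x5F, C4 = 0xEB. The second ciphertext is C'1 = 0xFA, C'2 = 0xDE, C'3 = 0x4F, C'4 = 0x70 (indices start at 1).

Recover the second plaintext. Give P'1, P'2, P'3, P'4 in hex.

P'1 = 0xDD, P'2 = 0xF8, P'3 = 0x6A, P'4 = 0x54

In CTR with a reused counter, both messages share the same keystream S_i, so C_i ⊕ C'_i = P_i ⊕ P'_i and thus P'_i = P_i ⊕ C_i ⊕ C'_i.
P'1: 0xFD ⊕ 0xDA ⊕ 0xFA = 0xDD.
P'2: 0x33 ⊕ 0x15 ⊕ 0xDE = 0xF8.
P'3: 0x7A ⊕ 0x5F ⊕ 0x4F = 0x6A.
P'4: 0xCF ⊕ 0xEB ⊕ 0x70 = 0x54.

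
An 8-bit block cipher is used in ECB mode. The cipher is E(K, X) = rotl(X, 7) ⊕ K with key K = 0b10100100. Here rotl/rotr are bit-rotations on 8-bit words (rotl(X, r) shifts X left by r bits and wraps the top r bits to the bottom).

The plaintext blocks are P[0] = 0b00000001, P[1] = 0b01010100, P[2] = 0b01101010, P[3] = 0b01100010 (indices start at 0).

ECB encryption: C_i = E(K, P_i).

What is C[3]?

C[3]: E(K, 0b01100010) = 0b10010101.

C[3] = 0b10010101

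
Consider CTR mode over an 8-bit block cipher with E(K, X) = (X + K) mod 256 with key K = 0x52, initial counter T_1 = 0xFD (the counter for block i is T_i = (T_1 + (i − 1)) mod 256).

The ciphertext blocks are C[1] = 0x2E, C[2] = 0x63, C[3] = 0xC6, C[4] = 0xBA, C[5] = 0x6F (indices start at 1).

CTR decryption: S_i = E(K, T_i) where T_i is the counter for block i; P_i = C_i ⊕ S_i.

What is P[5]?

P[5] = 0x3C

P[5]: T = 0x01, S = E(K, T) = 0x53; 0x6F ⊕ 0x53 = 0x3C.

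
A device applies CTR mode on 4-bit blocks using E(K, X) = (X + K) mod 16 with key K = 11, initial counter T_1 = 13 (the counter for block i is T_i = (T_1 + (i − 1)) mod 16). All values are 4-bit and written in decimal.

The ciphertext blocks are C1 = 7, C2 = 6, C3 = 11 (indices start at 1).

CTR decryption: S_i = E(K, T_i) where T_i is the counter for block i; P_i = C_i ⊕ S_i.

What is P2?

P2 = 15

P2: T = 14, S = E(K, T) = 9; 6 ⊕ 9 = 15.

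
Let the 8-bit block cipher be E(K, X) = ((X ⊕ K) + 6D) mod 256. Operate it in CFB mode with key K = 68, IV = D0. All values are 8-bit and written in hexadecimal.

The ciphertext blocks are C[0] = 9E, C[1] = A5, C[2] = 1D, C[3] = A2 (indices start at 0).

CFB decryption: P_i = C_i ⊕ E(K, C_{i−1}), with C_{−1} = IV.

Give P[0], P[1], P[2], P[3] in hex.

P[0]: E(K, D0) = 25; 9E ⊕ 25 = BB.
P[1]: E(K, 9E) = 63; A5 ⊕ 63 = C6.
P[2]: E(K, A5) = 3A; 1D ⊕ 3A = 27.
P[3]: E(K, 1D) = E2; A2 ⊕ E2 = 40.

P[0] = BB, P[1] = C6, P[2] = 27, P[3] = 40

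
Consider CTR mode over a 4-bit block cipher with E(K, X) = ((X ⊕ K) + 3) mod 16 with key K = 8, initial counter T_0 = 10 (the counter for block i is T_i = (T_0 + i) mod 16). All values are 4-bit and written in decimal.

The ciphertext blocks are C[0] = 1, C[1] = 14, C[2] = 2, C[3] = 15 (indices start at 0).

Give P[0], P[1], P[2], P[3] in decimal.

P[0] = 4, P[1] = 8, P[2] = 5, P[3] = 7

CTR decryption: S_i = E(K, T_i) where T_i is the counter for block i; P_i = C_i ⊕ S_i.
P[0]: T = 10, S = E(K, T) = 5; 1 ⊕ 5 = 4.
P[1]: T = 11, S = E(K, T) = 6; 14 ⊕ 6 = 8.
P[2]: T = 12, S = E(K, T) = 7; 2 ⊕ 7 = 5.
P[3]: T = 13, S = E(K, T) = 8; 15 ⊕ 8 = 7.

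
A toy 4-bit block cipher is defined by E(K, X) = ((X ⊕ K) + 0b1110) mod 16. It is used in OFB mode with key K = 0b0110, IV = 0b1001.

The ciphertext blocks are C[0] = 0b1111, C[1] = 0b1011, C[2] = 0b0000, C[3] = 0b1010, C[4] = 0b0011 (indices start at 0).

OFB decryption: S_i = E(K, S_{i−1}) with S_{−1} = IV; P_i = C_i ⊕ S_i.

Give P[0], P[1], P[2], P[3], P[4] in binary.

P[0]: S = E(K, 0b1001) = 0b1101; 0b1111 ⊕ 0b1101 = 0b0010.
P[1]: S = E(K, 0b1101) = 0b1001; 0b1011 ⊕ 0b1001 = 0b0010.
P[2]: S = E(K, 0b1001) = 0b1101; 0b0000 ⊕ 0b1101 = 0b1101.
P[3]: S = E(K, 0b1101) = 0b1001; 0b1010 ⊕ 0b1001 = 0b0011.
P[4]: S = E(K, 0b1001) = 0b1101; 0b0011 ⊕ 0b1101 = 0b1110.

P[0] = 0b0010, P[1] = 0b0010, P[2] = 0b1101, P[3] = 0b0011, P[4] = 0b1110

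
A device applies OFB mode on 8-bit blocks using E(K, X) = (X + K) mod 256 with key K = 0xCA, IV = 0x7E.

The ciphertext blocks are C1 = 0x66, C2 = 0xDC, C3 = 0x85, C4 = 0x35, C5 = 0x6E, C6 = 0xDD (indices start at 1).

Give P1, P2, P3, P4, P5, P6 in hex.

OFB decryption: S_i = E(K, S_{i−1}) with S_{0} = IV; P_i = C_i ⊕ S_i.
P1: S = E(K, 0x7E) = 0x48; 0x66 ⊕ 0x48 = 0x2E.
P2: S = E(K, 0x48) = 0x12; 0xDC ⊕ 0x12 = 0xCE.
P3: S = E(K, 0x12) = 0xDC; 0x85 ⊕ 0xDC = 0x59.
P4: S = E(K, 0xDC) = 0xA6; 0x35 ⊕ 0xA6 = 0x93.
P5: S = E(K, 0xA6) = 0x70; 0x6E ⊕ 0x70 = 0x1E.
P6: S = E(K, 0x70) = 0x3A; 0xDD ⊕ 0x3A = 0xE7.

P1 = 0x2E, P2 = 0xCE, P3 = 0x59, P4 = 0x93, P5 = 0x1E, P6 = 0xE7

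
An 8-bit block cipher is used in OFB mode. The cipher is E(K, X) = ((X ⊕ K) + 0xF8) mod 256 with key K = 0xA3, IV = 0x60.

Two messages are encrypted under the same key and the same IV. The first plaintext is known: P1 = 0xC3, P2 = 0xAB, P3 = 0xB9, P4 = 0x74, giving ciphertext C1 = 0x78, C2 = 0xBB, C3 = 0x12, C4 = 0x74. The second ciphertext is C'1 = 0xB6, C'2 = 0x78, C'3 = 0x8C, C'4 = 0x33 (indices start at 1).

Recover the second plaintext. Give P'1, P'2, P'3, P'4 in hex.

In OFB with a reused IV, both messages share the same keystream S_i, so C_i ⊕ C'_i = P_i ⊕ P'_i and thus P'_i = P_i ⊕ C_i ⊕ C'_i.
P'1: 0xC3 ⊕ 0x78 ⊕ 0xB6 = 0x0D.
P'2: 0xAB ⊕ 0xBB ⊕ 0x78 = 0x68.
P'3: 0xB9 ⊕ 0x12 ⊕ 0x8C = 0x27.
P'4: 0x74 ⊕ 0x74 ⊕ 0x33 = 0x33.

P'1 = 0x0D, P'2 = 0x68, P'3 = 0x27, P'4 = 0x33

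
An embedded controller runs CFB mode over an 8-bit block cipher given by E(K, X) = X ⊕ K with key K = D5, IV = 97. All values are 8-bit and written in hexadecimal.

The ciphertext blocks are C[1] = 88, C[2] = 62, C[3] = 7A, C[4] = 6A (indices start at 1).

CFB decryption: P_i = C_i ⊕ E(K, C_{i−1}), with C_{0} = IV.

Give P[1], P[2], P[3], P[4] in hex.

P[1] = CA, P[2] = 3F, P[3] = CD, P[4] = C5

P[1]: E(K, 97) = 42; 88 ⊕ 42 = CA.
P[2]: E(K, 88) = 5D; 62 ⊕ 5D = 3F.
P[3]: E(K, 62) = B7; 7A ⊕ B7 = CD.
P[4]: E(K, 7A) = AF; 6A ⊕ AF = C5.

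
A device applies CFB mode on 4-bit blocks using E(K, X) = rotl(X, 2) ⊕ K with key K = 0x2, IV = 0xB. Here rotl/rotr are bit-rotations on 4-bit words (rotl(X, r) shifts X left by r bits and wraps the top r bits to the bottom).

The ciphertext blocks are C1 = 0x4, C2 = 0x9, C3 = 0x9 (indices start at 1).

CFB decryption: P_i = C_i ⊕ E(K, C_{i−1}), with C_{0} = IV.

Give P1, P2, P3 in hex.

P1 = 0x8, P2 = 0xA, P3 = 0xD

P1: E(K, 0xB) = 0xC; 0x4 ⊕ 0xC = 0x8.
P2: E(K, 0x4) = 0x3; 0x9 ⊕ 0x3 = 0xA.
P3: E(K, 0x9) = 0x4; 0x9 ⊕ 0x4 = 0xD.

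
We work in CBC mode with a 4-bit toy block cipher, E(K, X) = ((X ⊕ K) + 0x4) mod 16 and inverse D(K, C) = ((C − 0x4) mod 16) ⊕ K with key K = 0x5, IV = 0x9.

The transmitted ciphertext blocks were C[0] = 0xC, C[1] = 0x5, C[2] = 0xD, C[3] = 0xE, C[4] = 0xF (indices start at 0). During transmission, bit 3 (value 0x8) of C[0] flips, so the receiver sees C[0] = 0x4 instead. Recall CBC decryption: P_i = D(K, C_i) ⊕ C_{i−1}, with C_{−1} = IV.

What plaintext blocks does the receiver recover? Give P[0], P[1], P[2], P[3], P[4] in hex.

P[0] = 0xC, P[1] = 0x0, P[2] = 0x9, P[3] = 0x2, P[4] = 0x0

Only C[0] changed, to 0x4. In CBC, a change in C_i garbles P_i and flips the same bit in P_{i+1}. Decrypting the received ciphertext:
P[0]: D(K, 0x4) = 0x5; 0x5 ⊕ 0x9 = 0xC.
P[1]: D(K, 0x5) = 0x4; 0x4 ⊕ 0x4 = 0x0.
P[2]: D(K, 0xD) = 0xC; 0xC ⊕ 0x5 = 0x9.
P[3]: D(K, 0xE) = 0xF; 0xF ⊕ 0xD = 0x2.
P[4]: D(K, 0xF) = 0xE; 0xE ⊕ 0xE = 0x0.
Blocks that differ from the original plaintext: P[0], P[1].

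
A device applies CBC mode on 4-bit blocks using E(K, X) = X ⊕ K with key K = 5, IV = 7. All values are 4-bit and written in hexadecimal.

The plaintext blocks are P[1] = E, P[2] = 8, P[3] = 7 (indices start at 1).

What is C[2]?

C[2] = 1

CBC encryption: C_i = E(K, P_i ⊕ C_{i−1}), with C_{0} = IV.
C[1]: P[1] ⊕ 7 = 9; E(K, 9) = C.
C[2]: P[2] ⊕ C = 4; E(K, 4) = 1.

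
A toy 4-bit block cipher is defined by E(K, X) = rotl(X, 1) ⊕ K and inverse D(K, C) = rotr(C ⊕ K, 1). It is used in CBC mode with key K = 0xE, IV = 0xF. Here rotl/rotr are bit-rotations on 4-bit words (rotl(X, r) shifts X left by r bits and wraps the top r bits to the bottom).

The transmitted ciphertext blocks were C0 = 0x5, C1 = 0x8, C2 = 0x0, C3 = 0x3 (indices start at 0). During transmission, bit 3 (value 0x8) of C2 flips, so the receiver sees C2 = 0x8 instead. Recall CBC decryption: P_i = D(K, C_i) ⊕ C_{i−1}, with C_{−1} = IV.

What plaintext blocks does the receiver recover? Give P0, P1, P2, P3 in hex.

P0 = 0x2, P1 = 0x6, P2 = 0xB, P3 = 0x6

Only C2 changed, to 0x8. In CBC, a change in C_i garbles P_i and flips the same bit in P_{i+1}. Decrypting the received ciphertext:
P0: D(K, 0x5) = 0xD; 0xD ⊕ 0xF = 0x2.
P1: D(K, 0x8) = 0x3; 0x3 ⊕ 0x5 = 0x6.
P2: D(K, 0x8) = 0x3; 0x3 ⊕ 0x8 = 0xB.
P3: D(K, 0x3) = 0xE; 0xE ⊕ 0x8 = 0x6.
Blocks that differ from the original plaintext: P2, P3.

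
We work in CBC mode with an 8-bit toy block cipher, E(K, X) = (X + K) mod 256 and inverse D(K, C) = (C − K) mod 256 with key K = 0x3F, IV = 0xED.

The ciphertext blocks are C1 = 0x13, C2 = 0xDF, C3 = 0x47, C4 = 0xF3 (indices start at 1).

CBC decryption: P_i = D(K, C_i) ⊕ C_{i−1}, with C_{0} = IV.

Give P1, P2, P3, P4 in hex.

P1 = 0x39, P2 = 0xB3, P3 = 0xD7, P4 = 0xF3

P1: D(K, 0x13) = 0xD4; 0xD4 ⊕ 0xED = 0x39.
P2: D(K, 0xDF) = 0xA0; 0xA0 ⊕ 0x13 = 0xB3.
P3: D(K, 0x47) = 0x08; 0x08 ⊕ 0xDF = 0xD7.
P4: D(K, 0xF3) = 0xB4; 0xB4 ⊕ 0x47 = 0xF3.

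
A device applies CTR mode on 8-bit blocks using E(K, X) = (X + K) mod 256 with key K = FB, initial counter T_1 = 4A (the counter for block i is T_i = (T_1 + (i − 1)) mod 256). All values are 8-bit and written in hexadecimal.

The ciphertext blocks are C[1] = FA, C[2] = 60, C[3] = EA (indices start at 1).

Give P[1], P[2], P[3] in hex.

P[1] = BF, P[2] = 26, P[3] = AD

CTR decryption: S_i = E(K, T_i) where T_i is the counter for block i; P_i = C_i ⊕ S_i.
P[1]: T = 4A, S = E(K, T) = 45; FA ⊕ 45 = BF.
P[2]: T = 4B, S = E(K, T) = 46; 60 ⊕ 46 = 26.
P[3]: T = 4C, S = E(K, T) = 47; EA ⊕ 47 = AD.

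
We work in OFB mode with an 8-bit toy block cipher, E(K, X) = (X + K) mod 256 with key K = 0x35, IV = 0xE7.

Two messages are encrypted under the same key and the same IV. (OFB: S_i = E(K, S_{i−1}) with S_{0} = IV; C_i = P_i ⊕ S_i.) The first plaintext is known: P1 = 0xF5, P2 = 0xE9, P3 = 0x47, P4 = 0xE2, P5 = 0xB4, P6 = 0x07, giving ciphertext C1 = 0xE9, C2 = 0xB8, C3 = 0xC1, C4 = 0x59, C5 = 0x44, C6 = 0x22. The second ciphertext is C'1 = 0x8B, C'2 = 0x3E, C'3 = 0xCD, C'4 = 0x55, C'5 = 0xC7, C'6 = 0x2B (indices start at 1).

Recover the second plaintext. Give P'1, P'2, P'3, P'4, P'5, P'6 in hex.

P'1 = 0x97, P'2 = 0x6F, P'3 = 0x4B, P'4 = 0xEE, P'5 = 0x37, P'6 = 0x0E

In OFB with a reused IV, both messages share the same keystream S_i, so C_i ⊕ C'_i = P_i ⊕ P'_i and thus P'_i = P_i ⊕ C_i ⊕ C'_i.
P'1: 0xF5 ⊕ 0xE9 ⊕ 0x8B = 0x97.
P'2: 0xE9 ⊕ 0xB8 ⊕ 0x3E = 0x6F.
P'3: 0x47 ⊕ 0xC1 ⊕ 0xCD = 0x4B.
P'4: 0xE2 ⊕ 0x59 ⊕ 0x55 = 0xEE.
P'5: 0xB4 ⊕ 0x44 ⊕ 0xC7 = 0x37.
P'6: 0x07 ⊕ 0x22 ⊕ 0x2B = 0x0E.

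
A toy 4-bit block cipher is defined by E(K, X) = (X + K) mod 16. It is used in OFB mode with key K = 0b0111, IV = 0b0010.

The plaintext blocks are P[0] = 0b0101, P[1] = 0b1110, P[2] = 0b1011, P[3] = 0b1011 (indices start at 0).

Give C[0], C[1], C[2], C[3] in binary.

C[0] = 0b1100, C[1] = 0b1110, C[2] = 0b1100, C[3] = 0b0101

OFB encryption: S_i = E(K, S_{i−1}) with S_{−1} = IV; C_i = P_i ⊕ S_i.
C[0]: S = E(K, 0b0010) = 0b1001; 0b0101 ⊕ 0b1001 = 0b1100.
C[1]: S = E(K, 0b1001) = 0b0000; 0b1110 ⊕ 0b0000 = 0b1110.
C[2]: S = E(K, 0b0000) = 0b0111; 0b1011 ⊕ 0b0111 = 0b1100.
C[3]: S = E(K, 0b0111) = 0b1110; 0b1011 ⊕ 0b1110 = 0b0101.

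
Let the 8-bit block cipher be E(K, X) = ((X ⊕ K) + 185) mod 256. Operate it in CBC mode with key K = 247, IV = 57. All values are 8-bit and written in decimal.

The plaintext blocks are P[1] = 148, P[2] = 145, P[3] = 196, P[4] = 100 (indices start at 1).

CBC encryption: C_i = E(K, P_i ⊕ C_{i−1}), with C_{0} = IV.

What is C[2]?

C[2] = 46

C[1]: P[1] ⊕ 57 = 173; E(K, 173) = 19.
C[2]: P[2] ⊕ 19 = 130; E(K, 130) = 46.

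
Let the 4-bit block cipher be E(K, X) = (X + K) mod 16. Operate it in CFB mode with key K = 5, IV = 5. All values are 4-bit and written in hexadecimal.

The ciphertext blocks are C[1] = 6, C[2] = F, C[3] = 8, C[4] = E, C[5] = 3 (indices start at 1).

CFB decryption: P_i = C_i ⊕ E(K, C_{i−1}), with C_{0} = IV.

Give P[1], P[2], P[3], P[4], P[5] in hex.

P[1]: E(K, 5) = A; 6 ⊕ A = C.
P[2]: E(K, 6) = B; F ⊕ B = 4.
P[3]: E(K, F) = 4; 8 ⊕ 4 = C.
P[4]: E(K, 8) = D; E ⊕ D = 3.
P[5]: E(K, E) = 3; 3 ⊕ 3 = 0.

P[1] = C, P[2] = 4, P[3] = C, P[4] = 3, P[5] = 0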